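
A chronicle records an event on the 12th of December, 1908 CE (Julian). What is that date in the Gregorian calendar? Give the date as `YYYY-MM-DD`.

1908-12-25

At this point the Julian calendar is 13 days behind the Gregorian.
12 December 1908 Julian + 13 days → 25 December 1908 Gregorian.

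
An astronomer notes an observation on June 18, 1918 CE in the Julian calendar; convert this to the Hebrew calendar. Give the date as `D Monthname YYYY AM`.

21 Tammuz 5678 AM

Julian Day Number of the source date = 2421776.
Converting JDN 2421776 to the Hebrew calendar gives 21 Tammuz 5678 AM.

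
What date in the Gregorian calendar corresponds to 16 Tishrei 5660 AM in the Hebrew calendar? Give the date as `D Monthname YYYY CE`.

Julian Day Number of the source date = 2414918.
Converting JDN 2414918 to the Gregorian calendar gives 20 September 1899 CE.

20 September 1899 CE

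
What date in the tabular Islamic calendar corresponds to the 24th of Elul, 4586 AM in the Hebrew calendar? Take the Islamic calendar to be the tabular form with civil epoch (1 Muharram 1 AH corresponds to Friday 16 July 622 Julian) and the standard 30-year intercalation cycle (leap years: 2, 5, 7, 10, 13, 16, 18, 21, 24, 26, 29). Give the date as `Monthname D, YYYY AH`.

Julian Day Number of the source date = 2022997.
Converting JDN 2022997 to the tabular Islamic calendar gives 23 Jumada al-Awwal 211 AH.

Jumada al-Awwal 23, 211 AH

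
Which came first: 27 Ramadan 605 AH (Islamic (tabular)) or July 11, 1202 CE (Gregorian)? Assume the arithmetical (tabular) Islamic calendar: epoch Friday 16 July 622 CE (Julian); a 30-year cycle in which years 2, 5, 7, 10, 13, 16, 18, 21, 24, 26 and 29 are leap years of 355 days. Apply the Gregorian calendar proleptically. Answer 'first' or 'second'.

First date → JDN 2162739; second date → JDN 2160273.
JDN 2160273 < JDN 2162739, so the second date is earlier.

second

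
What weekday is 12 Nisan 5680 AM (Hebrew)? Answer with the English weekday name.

Wednesday

In the Gregorian calendar this is 31 March 1920 (JDN 2422415).
JDN 2422415 mod 7 = 2, and JDN 0 was a Monday, so this is a Wednesday.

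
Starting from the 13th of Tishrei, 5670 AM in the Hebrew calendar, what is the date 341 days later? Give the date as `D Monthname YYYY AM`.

30 Av 5670 AM

The starting date is JDN 2418578; 2418578 + 341 = 2418919.
JDN 2418919 corresponds to 30 Av 5670 AM.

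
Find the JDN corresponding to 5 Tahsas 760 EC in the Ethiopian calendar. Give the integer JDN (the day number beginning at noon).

In the proleptic Gregorian calendar the same day is 6 December 767.
JDN 2400001 is 17 November 1858 CE (Gregorian), MJD 0; the target day is −398461 days from there, so JDN = 2001540.

2001540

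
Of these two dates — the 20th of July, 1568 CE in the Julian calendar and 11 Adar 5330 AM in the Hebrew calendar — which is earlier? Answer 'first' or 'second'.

First date → JDN 2293971; second date → JDN 2294547.
JDN 2293971 < JDN 2294547, so the first date is earlier.

first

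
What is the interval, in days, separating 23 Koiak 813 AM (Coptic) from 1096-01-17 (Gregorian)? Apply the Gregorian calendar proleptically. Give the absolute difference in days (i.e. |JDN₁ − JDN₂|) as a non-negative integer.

JDN of the first date = 2121725.
JDN of the second date = 2121382.
|2121382 − 2121725| = 343.

343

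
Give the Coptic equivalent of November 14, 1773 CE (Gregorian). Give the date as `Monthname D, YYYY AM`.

Hathor 7, 1490 AM

Both dates share Julian Day Number 2368953; in the Coptic calendar that is 7 Hathor 1490 AM.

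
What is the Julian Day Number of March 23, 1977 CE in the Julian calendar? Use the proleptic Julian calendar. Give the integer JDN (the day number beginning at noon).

2443239

Equivalently 5 April 1977 (Gregorian).
JDN 2299161 is 15 October 1582 CE (Gregorian); the target day is +144078 days from there, so JDN = 2443239.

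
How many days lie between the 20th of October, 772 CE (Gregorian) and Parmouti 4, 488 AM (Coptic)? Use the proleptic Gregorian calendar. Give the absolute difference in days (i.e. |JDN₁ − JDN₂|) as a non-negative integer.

First date → JDN 2003320; second date → JDN 2003120.
The interval is |2003320 − 2003120| = 200 days.

200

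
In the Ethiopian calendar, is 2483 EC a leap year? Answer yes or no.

2483 mod 4 = 3; in the Ethiopian calendar a year is leap when year mod 4 = 3, so it is a leap year.

yes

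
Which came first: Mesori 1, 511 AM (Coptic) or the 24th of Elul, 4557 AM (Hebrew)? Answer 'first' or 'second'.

first

The two dates have Julian Day Numbers 2011637 and 2012396 respectively.
Since 2011637 < 2012396, the first date comes first.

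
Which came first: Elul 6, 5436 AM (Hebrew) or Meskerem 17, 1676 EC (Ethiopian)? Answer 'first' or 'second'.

first

First date → JDN 2333434; second date → JDN 2336031.
JDN 2333434 < JDN 2336031, so the first date is earlier.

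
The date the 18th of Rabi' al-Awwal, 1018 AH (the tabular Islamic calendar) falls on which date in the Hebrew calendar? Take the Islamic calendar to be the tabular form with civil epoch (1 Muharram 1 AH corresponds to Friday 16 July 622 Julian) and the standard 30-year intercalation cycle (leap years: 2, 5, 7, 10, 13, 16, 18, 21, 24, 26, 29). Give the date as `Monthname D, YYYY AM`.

Sivan 19, 5369 AM

Julian Day Number of the source date = 2308907.
Converting JDN 2308907 to the Hebrew calendar gives 19 Sivan 5369 AM.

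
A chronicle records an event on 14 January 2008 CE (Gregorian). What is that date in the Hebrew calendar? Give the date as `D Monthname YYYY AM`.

Julian Day Number of the source date = 2454480.
Converting JDN 2454480 to the Hebrew calendar gives 7 Shevat 5768 AM.

7 Shevat 5768 AM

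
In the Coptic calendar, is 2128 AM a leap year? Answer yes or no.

2128 mod 4 = 0; in the Coptic calendar a year is leap when year mod 4 = 3, so it is a common year.

no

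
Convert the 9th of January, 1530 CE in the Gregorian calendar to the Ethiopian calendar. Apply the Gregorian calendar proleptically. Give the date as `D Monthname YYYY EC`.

4 Tir 1522 EC

Julian Day Number of the source date = 2279889.
Converting JDN 2279889 to the Ethiopian calendar gives 4 Tir 1522 EC.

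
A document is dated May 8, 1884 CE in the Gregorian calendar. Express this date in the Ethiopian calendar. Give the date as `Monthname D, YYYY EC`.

Both dates share Julian Day Number 2409305; in the Ethiopian calendar that is 1 Ginbot 1876 EC.

Ginbot 1, 1876 EC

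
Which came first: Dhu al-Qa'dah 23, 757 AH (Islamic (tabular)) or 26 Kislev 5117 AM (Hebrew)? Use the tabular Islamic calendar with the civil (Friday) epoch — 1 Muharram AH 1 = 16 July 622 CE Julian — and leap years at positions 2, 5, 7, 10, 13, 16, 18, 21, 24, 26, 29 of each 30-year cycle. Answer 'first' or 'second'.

first

First date → JDN 2216658; second date → JDN 2216661.
JDN 2216658 < JDN 2216661, so the first date is earlier.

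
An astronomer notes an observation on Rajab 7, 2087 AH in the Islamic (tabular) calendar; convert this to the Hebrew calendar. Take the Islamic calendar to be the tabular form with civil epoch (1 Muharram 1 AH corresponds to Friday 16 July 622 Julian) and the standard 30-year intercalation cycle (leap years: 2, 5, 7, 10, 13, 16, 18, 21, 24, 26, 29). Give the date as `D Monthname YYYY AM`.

Julian Day Number of the source date = 2687832.
Converting JDN 2687832 to the Hebrew calendar gives 6 Kislev 6407 AM.

6 Kislev 6407 AM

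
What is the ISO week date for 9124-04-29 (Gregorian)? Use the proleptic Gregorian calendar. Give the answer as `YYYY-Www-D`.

9124-W18-2

The weekday is Tuesday (ISO weekday 2).
That Tuesday belongs to ISO week 18 of ISO year 9124.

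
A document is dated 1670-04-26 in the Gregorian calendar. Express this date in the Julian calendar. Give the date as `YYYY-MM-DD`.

The Julian–Gregorian offset here is 10 days (Julian trailing).
26 April 1670 Gregorian − 10 days → 16 April 1670 Julian.

1670-04-16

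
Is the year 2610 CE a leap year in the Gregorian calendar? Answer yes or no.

no

2610 is not divisible by 4, so it is a common year.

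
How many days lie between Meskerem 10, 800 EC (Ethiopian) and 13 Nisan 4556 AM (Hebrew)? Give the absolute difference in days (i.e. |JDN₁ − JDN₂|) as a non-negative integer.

First date → JDN 2016065; second date → JDN 2011883.
The interval is |2016065 − 2011883| = 4182 days.

4182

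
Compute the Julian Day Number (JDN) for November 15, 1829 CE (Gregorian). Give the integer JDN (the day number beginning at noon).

2389407

JDN 2400001 is 17 November 1858 CE (Gregorian), MJD 0; the target day is −10594 days from there, so JDN = 2389407.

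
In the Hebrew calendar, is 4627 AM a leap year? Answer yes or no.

Hebrew year 4627 is year 10 of its 19-year Metonic cycle; leap years are at positions 3, 6, 8, 11, 14, 17, 19, so it is a common year (12 months).

no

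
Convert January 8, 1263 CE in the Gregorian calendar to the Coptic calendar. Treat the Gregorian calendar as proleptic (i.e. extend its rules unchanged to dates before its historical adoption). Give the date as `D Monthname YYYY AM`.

6 Tobi 979 AM

Julian Day Number of the source date = 2182369.
Converting JDN 2182369 to the Coptic calendar gives 6 Tobi 979 AM.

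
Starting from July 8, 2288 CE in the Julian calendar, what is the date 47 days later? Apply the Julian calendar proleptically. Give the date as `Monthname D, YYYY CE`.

The starting date is JDN 2556939; 2556939 + 47 = 2556986.
JDN 2556986 corresponds to August 24, 2288 CE.

August 24, 2288 CE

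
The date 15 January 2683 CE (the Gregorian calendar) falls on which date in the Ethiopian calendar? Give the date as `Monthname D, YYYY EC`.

Tir 2, 2675 EC

Both dates share Julian Day Number 2701020; in the Ethiopian calendar that is 2 Tir 2675 EC.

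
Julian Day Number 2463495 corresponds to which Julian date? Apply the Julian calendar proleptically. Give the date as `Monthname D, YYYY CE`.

JDN 2463495 is 19 September 2032 in the Gregorian calendar.
In the Julian calendar that day is September 6, 2032 CE.

September 6, 2032 CE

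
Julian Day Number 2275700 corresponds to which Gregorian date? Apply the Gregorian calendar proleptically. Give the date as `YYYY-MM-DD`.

1518-07-22

JDN 2451545 is 1 Jan 2000; 2275700 is −175845 days from there.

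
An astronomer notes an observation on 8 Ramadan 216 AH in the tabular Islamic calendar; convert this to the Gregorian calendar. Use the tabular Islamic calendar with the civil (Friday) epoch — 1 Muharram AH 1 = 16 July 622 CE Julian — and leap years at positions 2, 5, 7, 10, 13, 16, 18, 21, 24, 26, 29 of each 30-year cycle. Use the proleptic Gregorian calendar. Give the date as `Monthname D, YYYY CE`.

Julian Day Number of the source date = 2024872.
Converting JDN 2024872 to the Gregorian calendar gives 23 October 831 CE.

October 23, 831 CE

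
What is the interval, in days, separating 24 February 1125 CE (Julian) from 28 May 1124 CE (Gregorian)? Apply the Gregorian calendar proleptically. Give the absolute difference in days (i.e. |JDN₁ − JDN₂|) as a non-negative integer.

JDN of the first date = 2132019.
JDN of the second date = 2131740.
|2131740 − 2132019| = 279.

279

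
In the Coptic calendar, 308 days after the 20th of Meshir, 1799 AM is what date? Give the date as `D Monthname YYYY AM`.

Counting 308 days forward from JDN 2481918 reaches JDN 2482226, which is 22 Koiak 1800 AM.

22 Koiak 1800 AM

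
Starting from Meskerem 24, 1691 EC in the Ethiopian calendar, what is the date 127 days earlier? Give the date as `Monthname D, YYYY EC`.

Ginbot 22, 1690 EC

Counting 127 days back from JDN 2341516 reaches JDN 2341389, which is Ginbot 22, 1690 EC.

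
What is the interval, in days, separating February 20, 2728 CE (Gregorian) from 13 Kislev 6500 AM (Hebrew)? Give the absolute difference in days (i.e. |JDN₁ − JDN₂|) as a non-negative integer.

4307

First date → JDN 2717491; second date → JDN 2721798.
The interval is |2717491 − 2721798| = 4307 days.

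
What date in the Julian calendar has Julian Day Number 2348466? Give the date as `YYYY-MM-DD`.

1717-10-01

The Gregorian equivalent of JDN 2348466 is 12 October 1717.
In the Julian calendar that day is 1717-10-01.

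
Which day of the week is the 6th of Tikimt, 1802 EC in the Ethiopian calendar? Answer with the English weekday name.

Sunday

In the Gregorian calendar this is 15 October 1809 (JDN 2382071).
JDN 2382071 mod 7 = 6, and JDN 0 was a Monday, so this is a Sunday.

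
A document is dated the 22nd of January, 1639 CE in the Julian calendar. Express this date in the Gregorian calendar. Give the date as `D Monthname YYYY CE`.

The Julian–Gregorian offset here is 10 days (Julian trailing).
22 January 1639 Julian + 10 days → 1 February 1639 Gregorian.

1 February 1639 CE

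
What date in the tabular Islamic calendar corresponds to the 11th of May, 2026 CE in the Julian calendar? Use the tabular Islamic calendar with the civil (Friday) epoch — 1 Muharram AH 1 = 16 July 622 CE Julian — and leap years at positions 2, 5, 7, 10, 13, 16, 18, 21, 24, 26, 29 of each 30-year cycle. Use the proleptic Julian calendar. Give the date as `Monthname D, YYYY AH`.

Julian Day Number of the source date = 2461185.
Converting JDN 2461185 to the tabular Islamic calendar gives 7 Dhu al-Hijjah 1447 AH.

Dhu al-Hijjah 7, 1447 AH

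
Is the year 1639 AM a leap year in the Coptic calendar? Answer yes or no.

yes

1639 mod 4 = 3; in the Coptic calendar a year is leap when year mod 4 = 3, so it is a leap year.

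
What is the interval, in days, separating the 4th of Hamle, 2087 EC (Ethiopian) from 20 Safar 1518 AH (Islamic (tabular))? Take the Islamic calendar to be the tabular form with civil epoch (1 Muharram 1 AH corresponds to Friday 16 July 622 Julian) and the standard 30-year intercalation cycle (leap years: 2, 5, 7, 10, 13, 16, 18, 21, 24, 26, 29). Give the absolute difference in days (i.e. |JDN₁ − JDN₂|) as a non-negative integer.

372

JDN of the first date = 2486435.
JDN of the second date = 2486063.
|2486063 − 2486435| = 372.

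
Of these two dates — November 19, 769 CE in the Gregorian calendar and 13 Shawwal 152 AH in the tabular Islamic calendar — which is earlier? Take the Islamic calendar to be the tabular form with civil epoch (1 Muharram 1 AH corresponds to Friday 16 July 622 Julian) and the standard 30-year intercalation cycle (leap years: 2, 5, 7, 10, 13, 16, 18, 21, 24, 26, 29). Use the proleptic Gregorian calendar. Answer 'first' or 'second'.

The two dates have Julian Day Numbers 2002254 and 2002227 respectively.
Since 2002227 < 2002254, the second date comes first.

second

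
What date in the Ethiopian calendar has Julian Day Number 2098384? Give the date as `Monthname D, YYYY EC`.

Tir 28, 1025 EC

The proleptic Gregorian equivalent of JDN 2098384 is 29 January 1033.
In the Ethiopian calendar that day is Tir 28, 1025 EC.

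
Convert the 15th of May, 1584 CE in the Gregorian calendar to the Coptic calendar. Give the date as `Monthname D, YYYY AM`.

Julian Day Number of the source date = 2299739.
Converting JDN 2299739 to the Coptic calendar gives 10 Pashons 1300 AM.

Pashons 10, 1300 AM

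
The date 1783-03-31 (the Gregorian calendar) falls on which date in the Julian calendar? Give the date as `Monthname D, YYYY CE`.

March 20, 1783 CE

At this point the Julian calendar is 11 days behind the Gregorian.
31 March 1783 Gregorian − 11 days → 20 March 1783 Julian.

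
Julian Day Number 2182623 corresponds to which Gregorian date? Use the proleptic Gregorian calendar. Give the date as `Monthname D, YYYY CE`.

Counting from JDN 2299161 = 15 Oct 1582 gives an offset of -116538 days.

September 19, 1263 CE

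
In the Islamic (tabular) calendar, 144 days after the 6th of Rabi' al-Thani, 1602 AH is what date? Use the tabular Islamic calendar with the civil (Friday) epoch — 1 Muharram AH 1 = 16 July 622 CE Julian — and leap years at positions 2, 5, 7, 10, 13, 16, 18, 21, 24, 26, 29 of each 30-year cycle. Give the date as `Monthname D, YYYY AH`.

Ramadan 3, 1602 AH

The starting date is JDN 2515875; 2515875 + 144 = 2516019.
JDN 2516019 corresponds to Ramadan 3, 1602 AH.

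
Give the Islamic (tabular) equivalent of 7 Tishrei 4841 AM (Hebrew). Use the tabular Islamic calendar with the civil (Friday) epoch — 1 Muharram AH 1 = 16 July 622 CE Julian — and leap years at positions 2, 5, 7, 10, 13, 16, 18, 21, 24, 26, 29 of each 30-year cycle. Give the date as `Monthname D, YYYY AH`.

Both dates share Julian Day Number 2115794; in the tabular Islamic calendar that is 5 Rabi' al-Thani 473 AH.

Rabi' al-Thani 5, 473 AH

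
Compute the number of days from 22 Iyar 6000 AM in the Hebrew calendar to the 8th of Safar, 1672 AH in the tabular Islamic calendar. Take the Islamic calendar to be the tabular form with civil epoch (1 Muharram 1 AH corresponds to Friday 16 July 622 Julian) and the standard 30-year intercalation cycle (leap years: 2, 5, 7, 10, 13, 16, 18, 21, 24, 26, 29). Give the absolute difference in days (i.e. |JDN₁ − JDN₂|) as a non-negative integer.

JDN of the first date = 2539337.
JDN of the second date = 2540624.
|2540624 − 2539337| = 1287.

1287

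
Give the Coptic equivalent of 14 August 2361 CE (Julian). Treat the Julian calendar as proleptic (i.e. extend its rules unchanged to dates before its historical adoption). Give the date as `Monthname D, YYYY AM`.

Mesori 21, 2077 AM

Both dates share Julian Day Number 2583639; in the Coptic calendar that is 21 Mesori 2077 AM.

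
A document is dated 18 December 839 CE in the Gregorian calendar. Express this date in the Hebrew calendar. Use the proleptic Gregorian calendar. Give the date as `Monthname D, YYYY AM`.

Tevet 3, 4600 AM

Both dates share Julian Day Number 2027850; in the Hebrew calendar that is 3 Tevet 4600 AM.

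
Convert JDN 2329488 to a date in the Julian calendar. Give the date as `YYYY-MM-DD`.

The Gregorian equivalent of JDN 2329488 is 26 October 1665.
In the Julian calendar that day is 1665-10-16.

1665-10-16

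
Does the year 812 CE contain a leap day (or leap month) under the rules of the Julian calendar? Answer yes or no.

yes

812 mod 4 = 0, so it is a leap year in the Julian calendar.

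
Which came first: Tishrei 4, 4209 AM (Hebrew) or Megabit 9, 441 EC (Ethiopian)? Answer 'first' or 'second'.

first

Converting both to JDN: 1884952 vs 1885119; the smaller is the first.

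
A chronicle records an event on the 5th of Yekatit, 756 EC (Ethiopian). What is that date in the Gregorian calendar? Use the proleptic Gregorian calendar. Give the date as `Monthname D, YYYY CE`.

February 4, 764 CE

Julian Day Number of the source date = 2000139.
Converting JDN 2000139 to the Gregorian calendar gives 4 February 764 CE.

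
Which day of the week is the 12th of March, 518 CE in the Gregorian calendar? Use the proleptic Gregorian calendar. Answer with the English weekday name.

Saturday

1910326 ≡ 5 (mod 7); counting from Monday = 0 gives Saturday.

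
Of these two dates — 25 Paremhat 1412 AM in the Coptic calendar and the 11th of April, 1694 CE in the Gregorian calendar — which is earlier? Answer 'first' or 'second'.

second

The two dates have Julian Day Numbers 2340602 and 2339882 respectively.
Since 2339882 < 2340602, the second date comes first.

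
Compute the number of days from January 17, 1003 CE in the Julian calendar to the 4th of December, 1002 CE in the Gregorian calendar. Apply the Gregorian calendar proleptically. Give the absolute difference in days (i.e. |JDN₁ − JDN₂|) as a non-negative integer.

50

First date → JDN 2087420; second date → JDN 2087370.
The interval is |2087420 − 2087370| = 50 days.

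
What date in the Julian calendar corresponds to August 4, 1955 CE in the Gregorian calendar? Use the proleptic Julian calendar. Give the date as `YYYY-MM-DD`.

1955-07-22

At this point the Julian calendar is 13 days behind the Gregorian.
4 August 1955 Gregorian − 13 days → 22 July 1955 Julian.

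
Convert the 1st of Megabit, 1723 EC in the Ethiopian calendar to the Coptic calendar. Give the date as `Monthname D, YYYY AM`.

Both dates share Julian Day Number 2353361; in the Coptic calendar that is 1 Paremhat 1447 AM.

Paremhat 1, 1447 AM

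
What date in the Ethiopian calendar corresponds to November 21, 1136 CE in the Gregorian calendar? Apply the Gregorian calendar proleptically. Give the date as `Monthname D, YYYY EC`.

Hidar 18, 1129 EC

Both dates share Julian Day Number 2136300; in the Ethiopian calendar that is 18 Hidar 1129 EC.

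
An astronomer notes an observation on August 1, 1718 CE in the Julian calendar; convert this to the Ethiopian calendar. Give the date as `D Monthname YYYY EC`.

8 Nehase 1710 EC

Julian Day Number of the source date = 2348770.
Converting JDN 2348770 to the Ethiopian calendar gives 8 Nehase 1710 EC.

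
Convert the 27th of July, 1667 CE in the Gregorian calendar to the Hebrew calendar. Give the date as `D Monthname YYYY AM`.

Julian Day Number of the source date = 2330127.
Converting JDN 2330127 to the Hebrew calendar gives 6 Av 5427 AM.

6 Av 5427 AM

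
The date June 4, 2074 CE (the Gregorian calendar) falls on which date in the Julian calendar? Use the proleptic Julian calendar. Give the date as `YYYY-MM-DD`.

For dates in this range the Gregorian date is 13 days ahead of the Julian.
4 June 2074 Gregorian − 13 days → 22 May 2074 Julian.

2074-05-22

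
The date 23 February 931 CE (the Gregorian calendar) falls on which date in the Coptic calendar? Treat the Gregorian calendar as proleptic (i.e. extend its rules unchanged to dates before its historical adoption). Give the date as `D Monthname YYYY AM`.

24 Meshir 647 AM

Julian Day Number of the source date = 2061154.
Converting JDN 2061154 to the Coptic calendar gives 24 Meshir 647 AM.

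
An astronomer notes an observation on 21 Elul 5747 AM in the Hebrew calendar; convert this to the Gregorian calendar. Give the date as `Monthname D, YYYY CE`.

Julian Day Number of the source date = 2447054.
Converting JDN 2447054 to the Gregorian calendar gives 15 September 1987 CE.

September 15, 1987 CE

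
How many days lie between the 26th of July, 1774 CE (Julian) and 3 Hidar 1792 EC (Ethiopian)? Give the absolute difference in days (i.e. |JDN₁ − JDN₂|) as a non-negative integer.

First date → JDN 2369218; second date → JDN 2378446.
The interval is |2369218 − 2378446| = 9228 days.

9228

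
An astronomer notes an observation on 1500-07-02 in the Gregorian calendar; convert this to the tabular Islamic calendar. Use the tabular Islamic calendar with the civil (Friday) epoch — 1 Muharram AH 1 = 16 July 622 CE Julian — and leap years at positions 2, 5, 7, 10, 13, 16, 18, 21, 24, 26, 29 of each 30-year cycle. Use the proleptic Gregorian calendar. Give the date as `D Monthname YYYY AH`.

25 Dhu al-Qa'dah 905 AH

Julian Day Number of the source date = 2269106.
Converting JDN 2269106 to the tabular Islamic calendar gives 25 Dhu al-Qa'dah 905 AH.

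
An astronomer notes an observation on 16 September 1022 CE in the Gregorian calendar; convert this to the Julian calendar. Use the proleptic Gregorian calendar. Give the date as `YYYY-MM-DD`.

1022-09-10

For dates in this range the Gregorian date is 6 days ahead of the Julian.
16 September 1022 Gregorian − 6 days → 10 September 1022 Julian.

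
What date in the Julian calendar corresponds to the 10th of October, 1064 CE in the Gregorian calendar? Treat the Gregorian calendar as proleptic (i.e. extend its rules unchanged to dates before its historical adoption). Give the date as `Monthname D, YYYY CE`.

October 4, 1064 CE

At this point the Julian calendar is 6 days behind the Gregorian.
10 October 1064 Gregorian − 6 days → 4 October 1064 Julian.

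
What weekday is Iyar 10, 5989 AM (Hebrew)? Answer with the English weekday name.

Monday

Equivalently 4 May 2229 Gregorian, JDN 2535309.
JDN 2535309 mod 7 = 0, and JDN 0 was a Monday, so this is a Monday.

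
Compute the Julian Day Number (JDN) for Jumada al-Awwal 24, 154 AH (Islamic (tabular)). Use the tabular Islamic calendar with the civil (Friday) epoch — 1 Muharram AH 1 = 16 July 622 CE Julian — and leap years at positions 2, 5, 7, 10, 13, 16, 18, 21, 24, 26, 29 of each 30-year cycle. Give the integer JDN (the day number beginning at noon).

Equivalently 18 May 771 (proleptic Gregorian).
JDN 2451545 is 1 January 2000 CE (Gregorian); the target day is −448746 days from there, so JDN = 2002799.

2002799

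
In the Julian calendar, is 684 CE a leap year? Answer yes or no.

yes

684 mod 4 = 0, so it is a leap year in the Julian calendar.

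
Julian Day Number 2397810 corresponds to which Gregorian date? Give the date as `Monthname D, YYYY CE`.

November 17, 1852 CE

Counting from JDN 2299161 = 15 Oct 1582 gives an offset of 98649 days.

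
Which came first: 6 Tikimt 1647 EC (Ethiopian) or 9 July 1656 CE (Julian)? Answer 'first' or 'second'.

Converting both to JDN: 2325457 vs 2326102; the smaller is the first.

first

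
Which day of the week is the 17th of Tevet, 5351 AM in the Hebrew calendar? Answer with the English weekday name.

Equivalently 13 January 1591 Gregorian, JDN 2302173.
Since JDN mod 7 = 6 (0 = Monday), the day is Sunday.

Sunday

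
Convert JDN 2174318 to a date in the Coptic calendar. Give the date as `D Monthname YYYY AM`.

20 Koiak 957 AM

The proleptic Gregorian equivalent of JDN 2174318 is 23 December 1240.
In the Coptic calendar that day is 20 Koiak 957 AM.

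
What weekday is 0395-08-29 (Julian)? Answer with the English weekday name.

Wednesday

Equivalently 30 August 395 Gregorian, JDN 1865572.
JDN 1865572 mod 7 = 2, and JDN 0 was a Monday, so this is a Wednesday.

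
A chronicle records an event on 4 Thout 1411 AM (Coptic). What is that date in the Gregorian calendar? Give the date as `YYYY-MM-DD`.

1694-09-11

Both dates share Julian Day Number 2340035; in the Gregorian calendar that is 11 September 1694 CE.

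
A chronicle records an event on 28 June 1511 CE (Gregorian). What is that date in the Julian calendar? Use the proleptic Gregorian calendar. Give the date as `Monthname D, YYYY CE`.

June 18, 1511 CE

The Julian–Gregorian offset here is 10 days (Julian trailing).
28 June 1511 Gregorian − 10 days → 18 June 1511 Julian.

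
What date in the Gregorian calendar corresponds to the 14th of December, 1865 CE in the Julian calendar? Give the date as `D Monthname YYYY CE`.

26 December 1865 CE

For dates in this range the Gregorian date is 12 days ahead of the Julian.
14 December 1865 Julian + 12 days → 26 December 1865 Gregorian.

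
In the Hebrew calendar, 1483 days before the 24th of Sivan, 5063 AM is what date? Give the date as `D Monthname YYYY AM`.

16 Sivan 5059 AM

The starting date is JDN 2197138; 2197138 − 1483 = 2195655.
JDN 2195655 corresponds to 16 Sivan 5059 AM.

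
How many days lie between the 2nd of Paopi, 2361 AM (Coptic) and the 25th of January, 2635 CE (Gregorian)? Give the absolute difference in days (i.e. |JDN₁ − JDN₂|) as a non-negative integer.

3553

First date → JDN 2687051; second date → JDN 2683498.
The interval is |2687051 − 2683498| = 3553 days.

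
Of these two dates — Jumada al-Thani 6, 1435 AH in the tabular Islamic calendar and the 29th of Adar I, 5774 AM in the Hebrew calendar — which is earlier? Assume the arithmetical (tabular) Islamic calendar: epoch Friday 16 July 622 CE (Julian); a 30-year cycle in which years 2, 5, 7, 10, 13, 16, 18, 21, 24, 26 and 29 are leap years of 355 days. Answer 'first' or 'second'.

second

First date → JDN 2456755; second date → JDN 2456718.
JDN 2456718 < JDN 2456755, so the second date is earlier.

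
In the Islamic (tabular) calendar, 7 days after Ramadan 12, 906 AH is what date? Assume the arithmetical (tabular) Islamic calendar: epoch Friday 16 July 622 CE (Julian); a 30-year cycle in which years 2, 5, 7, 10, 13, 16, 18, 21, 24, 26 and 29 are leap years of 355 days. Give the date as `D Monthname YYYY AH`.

Counting 7 days forward from JDN 2269389 reaches JDN 2269396, which is 19 Ramadan 906 AH.

19 Ramadan 906 AH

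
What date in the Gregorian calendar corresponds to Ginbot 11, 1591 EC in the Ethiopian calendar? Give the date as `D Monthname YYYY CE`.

Julian Day Number of the source date = 2305218.
Converting JDN 2305218 to the Gregorian calendar gives 16 May 1599 CE.

16 May 1599 CE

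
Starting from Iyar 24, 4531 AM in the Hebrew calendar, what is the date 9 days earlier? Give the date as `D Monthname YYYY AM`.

JDN of Iyar 24, 4531 AM = 2002798.
2002798 − 9 = 2002789.
JDN 2002789 in the Hebrew calendar is 15 Iyar 4531 AM.

15 Iyar 4531 AM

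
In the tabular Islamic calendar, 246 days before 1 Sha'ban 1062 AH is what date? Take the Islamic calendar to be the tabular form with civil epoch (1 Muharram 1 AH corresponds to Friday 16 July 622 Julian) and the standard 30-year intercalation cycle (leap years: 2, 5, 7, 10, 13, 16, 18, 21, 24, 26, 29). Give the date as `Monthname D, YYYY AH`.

Counting 246 days back from JDN 2324630 reaches JDN 2324384, which is Dhu al-Qa'dah 21, 1061 AH.

Dhu al-Qa'dah 21, 1061 AH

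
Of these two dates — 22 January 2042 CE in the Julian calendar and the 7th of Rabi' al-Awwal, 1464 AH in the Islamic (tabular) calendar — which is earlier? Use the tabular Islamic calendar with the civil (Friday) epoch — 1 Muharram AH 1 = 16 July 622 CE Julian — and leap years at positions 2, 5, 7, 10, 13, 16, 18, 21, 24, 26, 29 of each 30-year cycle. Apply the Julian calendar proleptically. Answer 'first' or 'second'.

first

First date → JDN 2466920; second date → JDN 2466943.
JDN 2466920 < JDN 2466943, so the first date is earlier.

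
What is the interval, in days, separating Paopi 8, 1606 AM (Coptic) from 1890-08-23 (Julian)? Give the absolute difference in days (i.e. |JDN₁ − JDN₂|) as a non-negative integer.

JDN of the first date = 2411293.
JDN of the second date = 2411615.
|2411615 − 2411293| = 322.

322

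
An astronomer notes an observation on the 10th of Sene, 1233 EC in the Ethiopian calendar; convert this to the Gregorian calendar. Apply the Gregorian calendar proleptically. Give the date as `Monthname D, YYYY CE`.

June 11, 1241 CE

Julian Day Number of the source date = 2174488.
Converting JDN 2174488 to the Gregorian calendar gives 11 June 1241 CE.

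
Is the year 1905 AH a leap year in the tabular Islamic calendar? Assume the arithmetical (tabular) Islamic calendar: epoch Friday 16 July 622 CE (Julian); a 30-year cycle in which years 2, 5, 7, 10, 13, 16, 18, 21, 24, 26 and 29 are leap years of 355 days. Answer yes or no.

Year 1905 AH is year 15 of its 30-year cycle; leap positions are 2, 5, 7, 10, 13, 16, 18, 21, 24, 26, 29, so it is a common year (354 days).

no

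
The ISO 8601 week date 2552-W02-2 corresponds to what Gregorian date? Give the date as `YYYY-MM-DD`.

ISO week 1 of 2552 is the week containing the first Thursday of 2552.
Week 2, day 2 (Tuesday) lands on 2552-01-11.

2552-01-11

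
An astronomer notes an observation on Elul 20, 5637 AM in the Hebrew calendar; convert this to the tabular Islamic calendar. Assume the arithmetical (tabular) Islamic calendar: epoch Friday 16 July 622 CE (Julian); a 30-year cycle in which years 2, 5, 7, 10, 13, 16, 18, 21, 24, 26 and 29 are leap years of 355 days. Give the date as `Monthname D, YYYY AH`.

The source date corresponds to 29 August 1877 in the Gregorian calendar (JDN 2406861).
That day falls on 19 Sha'ban 1294 AH in the tabular Islamic calendar.

Sha'ban 19, 1294 AH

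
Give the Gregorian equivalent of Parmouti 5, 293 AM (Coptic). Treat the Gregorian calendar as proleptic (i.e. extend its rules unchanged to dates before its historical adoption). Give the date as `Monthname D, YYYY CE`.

April 2, 577 CE

Both dates share Julian Day Number 1931897; in the Gregorian calendar that is 2 April 577 CE.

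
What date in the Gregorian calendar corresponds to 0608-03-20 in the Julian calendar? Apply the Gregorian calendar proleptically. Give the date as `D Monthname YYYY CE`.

23 March 608 CE

The Julian–Gregorian offset here is 3 days (Julian trailing).
20 March 608 Julian + 3 days → 23 March 608 Gregorian.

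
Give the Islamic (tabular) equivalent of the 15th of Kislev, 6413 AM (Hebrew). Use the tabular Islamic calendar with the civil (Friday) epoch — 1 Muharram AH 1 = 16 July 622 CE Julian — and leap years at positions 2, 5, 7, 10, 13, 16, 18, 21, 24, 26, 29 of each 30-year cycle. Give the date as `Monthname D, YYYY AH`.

Ramadan 15, 2093 AH

The source date corresponds to 8 December 2652 in the Gregorian calendar (JDN 2690025).
That day falls on 15 Ramadan 2093 AH in the tabular Islamic calendar.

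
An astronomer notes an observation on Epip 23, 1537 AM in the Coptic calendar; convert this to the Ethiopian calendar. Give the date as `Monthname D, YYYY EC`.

The source date corresponds to 29 July 1821 in the Gregorian calendar (JDN 2386376).
That day falls on 23 Hamle 1813 EC in the Ethiopian calendar.

Hamle 23, 1813 EC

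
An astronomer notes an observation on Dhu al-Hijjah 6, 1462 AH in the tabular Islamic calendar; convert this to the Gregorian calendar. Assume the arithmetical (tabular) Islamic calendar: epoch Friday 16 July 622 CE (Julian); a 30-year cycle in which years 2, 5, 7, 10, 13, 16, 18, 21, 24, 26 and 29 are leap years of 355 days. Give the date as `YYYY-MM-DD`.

2040-12-11

Both dates share Julian Day Number 2466500; in the Gregorian calendar that is 11 December 2040 CE.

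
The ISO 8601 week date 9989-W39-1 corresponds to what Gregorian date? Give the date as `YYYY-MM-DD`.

9989-09-25

ISO week 1 of 9989 is the week containing the first Thursday of 9989.
Week 39, day 1 (Monday) lands on 9989-09-25.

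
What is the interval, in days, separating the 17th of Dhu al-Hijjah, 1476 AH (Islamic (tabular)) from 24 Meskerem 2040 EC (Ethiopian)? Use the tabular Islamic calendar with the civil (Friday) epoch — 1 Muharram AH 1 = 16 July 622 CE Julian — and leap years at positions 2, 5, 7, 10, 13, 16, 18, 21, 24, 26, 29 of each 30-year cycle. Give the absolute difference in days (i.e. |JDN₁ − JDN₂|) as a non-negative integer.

First date → JDN 2471472; second date → JDN 2468989.
The interval is |2471472 − 2468989| = 2483 days.

2483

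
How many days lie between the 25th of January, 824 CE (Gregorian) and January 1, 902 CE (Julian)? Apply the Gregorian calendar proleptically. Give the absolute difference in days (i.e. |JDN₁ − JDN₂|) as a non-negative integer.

28470

First date → JDN 2022044; second date → JDN 2050514.
The interval is |2022044 − 2050514| = 28470 days.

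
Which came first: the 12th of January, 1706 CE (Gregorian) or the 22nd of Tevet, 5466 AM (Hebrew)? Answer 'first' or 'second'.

second

The two dates have Julian Day Numbers 2344175 and 2344171 respectively.
Since 2344171 < 2344175, the second date comes first.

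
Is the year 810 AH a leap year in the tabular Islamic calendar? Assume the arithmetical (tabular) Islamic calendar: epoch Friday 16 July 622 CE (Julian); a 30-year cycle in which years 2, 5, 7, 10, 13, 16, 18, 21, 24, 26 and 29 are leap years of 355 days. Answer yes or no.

no

Year 810 AH is year 30 of its 30-year cycle; leap positions are 2, 5, 7, 10, 13, 16, 18, 21, 24, 26, 29, so it is a common year (354 days).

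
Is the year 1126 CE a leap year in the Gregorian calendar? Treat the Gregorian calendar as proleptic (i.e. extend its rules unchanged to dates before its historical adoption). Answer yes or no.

no

1126 is not divisible by 4, so it is a common year.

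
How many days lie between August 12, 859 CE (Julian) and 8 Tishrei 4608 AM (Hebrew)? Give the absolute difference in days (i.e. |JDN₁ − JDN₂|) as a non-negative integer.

4342

First date → JDN 2035031; second date → JDN 2030689.
The interval is |2035031 − 2030689| = 4342 days.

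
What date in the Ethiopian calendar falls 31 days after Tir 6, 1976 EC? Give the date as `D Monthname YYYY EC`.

The starting date is JDN 2445715; 2445715 + 31 = 2445746.
JDN 2445746 corresponds to 7 Yekatit 1976 EC.

7 Yekatit 1976 EC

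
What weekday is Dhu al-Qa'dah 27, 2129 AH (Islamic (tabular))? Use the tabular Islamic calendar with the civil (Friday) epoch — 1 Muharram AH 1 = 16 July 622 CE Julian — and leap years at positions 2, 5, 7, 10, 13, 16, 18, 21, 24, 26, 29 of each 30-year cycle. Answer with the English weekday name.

In the Gregorian calendar this is 22 January 2688 (JDN 2702853).
Since JDN mod 7 = 6 (0 = Monday), the day is Sunday.

Sunday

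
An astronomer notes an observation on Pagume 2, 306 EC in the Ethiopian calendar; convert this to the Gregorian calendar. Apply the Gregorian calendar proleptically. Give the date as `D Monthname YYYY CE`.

Julian Day Number of the source date = 1835983.
Converting JDN 1835983 to the Gregorian calendar gives 26 August 314 CE.

26 August 314 CE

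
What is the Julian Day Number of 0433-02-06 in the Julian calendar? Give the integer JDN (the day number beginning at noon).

1879248

Equivalently 7 February 433 (proleptic Gregorian).
JDN 2400001 is 17 November 1858 CE (Gregorian), MJD 0; the target day is −520753 days from there, so JDN = 1879248.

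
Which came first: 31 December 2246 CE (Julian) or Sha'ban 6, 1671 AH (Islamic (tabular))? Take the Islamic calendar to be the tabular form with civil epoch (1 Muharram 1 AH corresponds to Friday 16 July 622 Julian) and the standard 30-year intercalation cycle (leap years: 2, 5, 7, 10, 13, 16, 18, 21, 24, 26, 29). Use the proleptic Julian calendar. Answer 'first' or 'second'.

second

Converting both to JDN: 2541774 vs 2540444; the smaller is the second.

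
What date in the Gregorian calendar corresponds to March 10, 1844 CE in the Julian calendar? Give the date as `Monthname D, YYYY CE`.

For dates in this range the Gregorian date is 12 days ahead of the Julian.
10 March 1844 Julian + 12 days → 22 March 1844 Gregorian.

March 22, 1844 CE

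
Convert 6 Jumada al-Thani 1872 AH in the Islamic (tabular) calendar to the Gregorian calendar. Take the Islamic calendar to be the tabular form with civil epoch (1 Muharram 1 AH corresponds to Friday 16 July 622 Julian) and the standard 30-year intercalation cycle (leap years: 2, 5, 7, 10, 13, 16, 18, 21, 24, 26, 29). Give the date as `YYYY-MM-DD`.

Julian Day Number of the source date = 2611613.
Converting JDN 2611613 to the Gregorian calendar gives 2 April 2438 CE.

2438-04-02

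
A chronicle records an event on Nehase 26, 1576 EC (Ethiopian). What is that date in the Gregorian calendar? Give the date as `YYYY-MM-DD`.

1584-08-29

Julian Day Number of the source date = 2299845.
Converting JDN 2299845 to the Gregorian calendar gives 29 August 1584 CE.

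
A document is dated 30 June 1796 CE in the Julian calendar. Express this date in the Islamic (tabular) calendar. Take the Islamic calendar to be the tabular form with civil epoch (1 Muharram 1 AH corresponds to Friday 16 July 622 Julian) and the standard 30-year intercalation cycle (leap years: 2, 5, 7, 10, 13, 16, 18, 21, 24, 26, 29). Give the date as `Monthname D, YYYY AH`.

Both dates share Julian Day Number 2377228; in the tabular Islamic calendar that is 5 Muharram 1211 AH.

Muharram 5, 1211 AH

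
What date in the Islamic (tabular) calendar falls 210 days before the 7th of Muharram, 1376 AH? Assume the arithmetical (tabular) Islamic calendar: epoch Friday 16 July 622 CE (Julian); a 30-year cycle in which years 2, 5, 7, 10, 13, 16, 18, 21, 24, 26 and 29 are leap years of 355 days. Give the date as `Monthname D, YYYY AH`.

Jumada al-Thani 3, 1375 AH

JDN of the 7th of Muharram, 1376 AH = 2435700.
2435700 − 210 = 2435490.
JDN 2435490 in the tabular Islamic calendar is Jumada al-Thani 3, 1375 AH.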